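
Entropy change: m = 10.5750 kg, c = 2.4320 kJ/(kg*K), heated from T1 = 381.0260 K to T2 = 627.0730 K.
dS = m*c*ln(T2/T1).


T2/T1 = 1.6457
ln(T2/T1) = 0.4982
dS = 10.5750 * 2.4320 * 0.4982 = 12.8128 kJ/K

12.8128 kJ/K


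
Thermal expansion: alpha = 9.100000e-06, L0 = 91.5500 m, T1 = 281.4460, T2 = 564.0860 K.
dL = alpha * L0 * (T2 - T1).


dT = 282.6400 K
dL = 9.100000e-06 * 91.5500 * 282.6400 = 0.235469 m
L_final = 91.785469 m

dL = 0.235469 m


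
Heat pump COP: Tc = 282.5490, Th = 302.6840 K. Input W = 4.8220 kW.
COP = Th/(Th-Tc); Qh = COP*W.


COP = 302.6840 / 20.1350 = 15.0327
Qh = 15.0327 * 4.8220 = 72.4878 kW

COP = 15.0327, Qh = 72.4878 kW


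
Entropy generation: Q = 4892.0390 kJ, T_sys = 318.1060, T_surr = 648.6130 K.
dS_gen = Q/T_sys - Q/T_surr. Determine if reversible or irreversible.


dS_sys = 4892.0390/318.1060 = 15.3786 kJ/K
dS_surr = -4892.0390/648.6130 = -7.5423 kJ/K
dS_gen = 15.3786 - 7.5423 = 7.8363 kJ/K (irreversible)

dS_gen = 7.8363 kJ/K, irreversible


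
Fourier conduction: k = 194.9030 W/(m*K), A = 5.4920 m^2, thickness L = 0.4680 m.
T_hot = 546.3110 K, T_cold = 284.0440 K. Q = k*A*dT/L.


dT = 262.2670 K
Q = 194.9030 * 5.4920 * 262.2670 / 0.4680 = 599855.7800 W

599855.7800 W


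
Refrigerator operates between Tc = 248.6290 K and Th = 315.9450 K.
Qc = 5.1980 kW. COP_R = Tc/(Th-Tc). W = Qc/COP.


COP = 248.6290 / 67.3160 = 3.6935
W = 5.1980 / 3.6935 = 1.4074 kW

COP = 3.6935, W = 1.4074 kW


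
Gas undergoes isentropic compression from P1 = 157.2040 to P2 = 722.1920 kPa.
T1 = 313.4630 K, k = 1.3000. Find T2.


(k-1)/k = 0.2308
(P2/P1)^exp = 1.4217
T2 = 313.4630 * 1.4217 = 445.6554 K

445.6554 K


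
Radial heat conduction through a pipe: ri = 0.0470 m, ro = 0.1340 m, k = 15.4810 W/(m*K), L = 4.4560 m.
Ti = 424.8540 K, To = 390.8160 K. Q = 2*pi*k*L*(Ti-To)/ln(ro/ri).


dT = 34.0380 K
ln(ro/ri) = 1.0477
Q = 2*pi*15.4810*4.4560*34.0380 / 1.0477 = 14081.6772 W

14081.6772 W


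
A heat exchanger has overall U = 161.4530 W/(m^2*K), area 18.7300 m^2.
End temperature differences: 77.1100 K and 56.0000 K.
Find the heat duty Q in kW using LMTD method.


LMTD = 65.9932 K
Q = 161.4530 * 18.7300 * 65.9932 = 199564.5056 W = 199.5645 kW

199.5645 kW


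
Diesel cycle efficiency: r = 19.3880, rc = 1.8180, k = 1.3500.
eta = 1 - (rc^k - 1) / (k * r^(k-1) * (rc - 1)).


r^(k-1) = 2.8225
rc^k = 2.2411
eta = 0.6018 = 60.1832%

60.1832%


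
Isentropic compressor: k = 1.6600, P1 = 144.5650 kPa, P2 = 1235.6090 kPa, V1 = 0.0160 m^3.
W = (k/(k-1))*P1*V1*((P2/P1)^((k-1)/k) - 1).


(k-1)/k = 0.3976
(P2/P1)^exp = 2.3468
W = 2.5152 * 144.5650 * 0.0160 * (2.3468 - 1) = 7.8354 kJ

7.8354 kJ


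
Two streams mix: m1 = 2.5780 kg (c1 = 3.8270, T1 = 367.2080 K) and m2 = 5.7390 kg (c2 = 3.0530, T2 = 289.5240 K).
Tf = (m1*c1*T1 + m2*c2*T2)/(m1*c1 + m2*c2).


num = 8695.6747
den = 27.3872
Tf = 317.5090 K

317.5090 K


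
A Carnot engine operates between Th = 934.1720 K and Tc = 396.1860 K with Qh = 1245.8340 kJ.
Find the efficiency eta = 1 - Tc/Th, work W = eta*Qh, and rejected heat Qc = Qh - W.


eta = 1 - 396.1860/934.1720 = 0.5759
W = 0.5759 * 1245.8340 = 717.4709 kJ
Qc = 1245.8340 - 717.4709 = 528.3631 kJ

eta = 57.5896%, W = 717.4709 kJ, Qc = 528.3631 kJ


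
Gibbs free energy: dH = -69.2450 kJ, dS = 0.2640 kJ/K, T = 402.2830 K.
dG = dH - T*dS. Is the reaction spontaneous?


T*dS = 402.2830 * 0.2640 = 106.2027 kJ
dG = -69.2450 - 106.2027 = -175.4477 kJ (spontaneous)

dG = -175.4477 kJ, spontaneous


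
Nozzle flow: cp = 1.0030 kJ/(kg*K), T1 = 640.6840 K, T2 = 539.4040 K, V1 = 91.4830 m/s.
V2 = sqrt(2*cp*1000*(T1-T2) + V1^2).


dT = 101.2800 K
2*cp*1000*dT = 203167.6800
V1^2 = 8369.1393
V2 = sqrt(211536.8193) = 459.9313 m/s

459.9313 m/s


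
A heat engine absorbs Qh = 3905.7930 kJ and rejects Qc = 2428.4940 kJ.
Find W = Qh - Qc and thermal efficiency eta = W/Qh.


W = 3905.7930 - 2428.4940 = 1477.2990 kJ
eta = 1477.2990 / 3905.7930 = 0.3782 = 37.8233%

W = 1477.2990 kJ, eta = 37.8233%


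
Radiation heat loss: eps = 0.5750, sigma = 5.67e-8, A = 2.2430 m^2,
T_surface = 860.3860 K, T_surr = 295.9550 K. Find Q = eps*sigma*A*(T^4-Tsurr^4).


T^4 = 5.4799e+11
Tsurr^4 = 7.6719e+09
Q = 0.5750 * 5.67e-8 * 2.2430 * 5.4032e+11 = 39512.1274 W

39512.1274 W


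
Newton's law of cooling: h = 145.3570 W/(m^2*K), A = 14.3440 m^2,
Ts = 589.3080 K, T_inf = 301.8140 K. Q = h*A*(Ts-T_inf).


dT = 287.4940 K
Q = 145.3570 * 14.3440 * 287.4940 = 599425.2223 W

599425.2223 W


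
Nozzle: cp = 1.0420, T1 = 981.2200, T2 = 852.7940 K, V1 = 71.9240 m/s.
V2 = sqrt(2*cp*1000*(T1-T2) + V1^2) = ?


dT = 128.4260 K
2*cp*1000*dT = 267639.7840
V1^2 = 5173.0618
V2 = sqrt(272812.8458) = 522.3149 m/s

522.3149 m/s


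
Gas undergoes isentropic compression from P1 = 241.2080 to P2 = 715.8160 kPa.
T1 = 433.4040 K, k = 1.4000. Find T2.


(k-1)/k = 0.2857
(P2/P1)^exp = 1.3645
T2 = 433.4040 * 1.3645 = 591.3807 K

591.3807 K


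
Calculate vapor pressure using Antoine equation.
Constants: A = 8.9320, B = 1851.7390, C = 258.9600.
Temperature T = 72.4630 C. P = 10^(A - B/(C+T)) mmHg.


C+T = 331.4230
B/(C+T) = 5.5872
log10(P) = 8.9320 - 5.5872 = 3.3448
P = 10^3.3448 = 2211.8850 mmHg

2211.8850 mmHg


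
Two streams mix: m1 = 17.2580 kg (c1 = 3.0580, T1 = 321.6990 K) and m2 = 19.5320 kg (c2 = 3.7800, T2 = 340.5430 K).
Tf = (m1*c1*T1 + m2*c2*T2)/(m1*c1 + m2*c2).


num = 42120.2698
den = 126.6059
Tf = 332.6880 K

332.6880 K


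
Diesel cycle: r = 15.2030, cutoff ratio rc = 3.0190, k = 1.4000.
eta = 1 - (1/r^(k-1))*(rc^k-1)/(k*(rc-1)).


r^(k-1) = 2.9701
rc^k = 4.6969
eta = 0.5597 = 55.9650%

55.9650%


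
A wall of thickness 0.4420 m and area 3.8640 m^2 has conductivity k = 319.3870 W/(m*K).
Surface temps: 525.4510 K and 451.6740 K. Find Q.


dT = 73.7770 K
Q = 319.3870 * 3.8640 * 73.7770 / 0.4420 = 205993.2905 W

205993.2905 W


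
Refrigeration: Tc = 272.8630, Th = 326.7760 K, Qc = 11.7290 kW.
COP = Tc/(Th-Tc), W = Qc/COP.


COP = 272.8630 / 53.9130 = 5.0612
W = 11.7290 / 5.0612 = 2.3174 kW

COP = 5.0612, W = 2.3174 kW


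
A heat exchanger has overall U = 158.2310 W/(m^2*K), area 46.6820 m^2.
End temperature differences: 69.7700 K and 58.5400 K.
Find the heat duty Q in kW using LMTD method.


LMTD = 63.9909 K
Q = 158.2310 * 46.6820 * 63.9909 = 472670.9531 W = 472.6710 kW

472.6710 kW


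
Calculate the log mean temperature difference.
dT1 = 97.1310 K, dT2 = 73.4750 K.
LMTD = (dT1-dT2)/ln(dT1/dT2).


dT1/dT2 = 1.3220
ln(dT1/dT2) = 0.2791
LMTD = 23.6560 / 0.2791 = 84.7535 K

84.7535 K


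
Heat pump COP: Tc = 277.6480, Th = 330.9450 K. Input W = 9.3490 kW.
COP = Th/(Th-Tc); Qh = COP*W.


COP = 330.9450 / 53.2970 = 6.2094
Qh = 6.2094 * 9.3490 = 58.0521 kW

COP = 6.2094, Qh = 58.0521 kW


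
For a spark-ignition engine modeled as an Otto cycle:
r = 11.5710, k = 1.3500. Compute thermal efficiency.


r^(k-1) = 2.3560
eta = 1 - 1/2.3560 = 0.5756 = 57.5556%

57.5556%


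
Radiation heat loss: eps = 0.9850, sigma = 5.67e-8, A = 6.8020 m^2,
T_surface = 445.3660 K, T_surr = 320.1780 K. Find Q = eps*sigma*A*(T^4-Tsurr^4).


T^4 = 3.9343e+10
Tsurr^4 = 1.0509e+10
Q = 0.9850 * 5.67e-8 * 6.8020 * 2.8834e+10 = 10953.6836 W

10953.6836 W


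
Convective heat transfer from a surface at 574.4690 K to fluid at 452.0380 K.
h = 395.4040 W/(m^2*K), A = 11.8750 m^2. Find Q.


dT = 122.4310 K
Q = 395.4040 * 11.8750 * 122.4310 = 574865.2721 W

574865.2721 W


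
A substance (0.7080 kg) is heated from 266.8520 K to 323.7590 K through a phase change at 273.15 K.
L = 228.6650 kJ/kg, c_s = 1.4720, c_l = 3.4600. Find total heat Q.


Q1 (sensible, solid) = 0.7080 * 1.4720 * 6.2980 = 6.5636 kJ
Q2 (latent) = 0.7080 * 228.6650 = 161.8948 kJ
Q3 (sensible, liquid) = 0.7080 * 3.4600 * 50.6090 = 123.9759 kJ
Q_total = 292.4343 kJ

292.4343 kJ


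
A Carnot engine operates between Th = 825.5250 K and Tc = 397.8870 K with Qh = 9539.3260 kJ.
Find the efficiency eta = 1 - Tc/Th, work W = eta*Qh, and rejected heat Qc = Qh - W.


eta = 1 - 397.8870/825.5250 = 0.5180
W = 0.5180 * 9539.3260 = 4941.5563 kJ
Qc = 9539.3260 - 4941.5563 = 4597.7697 kJ

eta = 51.8019%, W = 4941.5563 kJ, Qc = 4597.7697 kJ


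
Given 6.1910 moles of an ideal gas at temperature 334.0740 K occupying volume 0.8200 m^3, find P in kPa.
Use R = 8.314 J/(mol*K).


P = nRT/V = 6.1910 * 8.314 * 334.0740 / 0.8200
= 17195.4482 / 0.8200 = 20970.0588 Pa = 20.9701 kPa

20.9701 kPa


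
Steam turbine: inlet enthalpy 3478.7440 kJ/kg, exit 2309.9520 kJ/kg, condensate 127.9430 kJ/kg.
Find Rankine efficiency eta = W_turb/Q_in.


W = 1168.7920 kJ/kg
Q_in = 3350.8010 kJ/kg
eta = 0.3488 = 34.8810%

eta = 34.8810%


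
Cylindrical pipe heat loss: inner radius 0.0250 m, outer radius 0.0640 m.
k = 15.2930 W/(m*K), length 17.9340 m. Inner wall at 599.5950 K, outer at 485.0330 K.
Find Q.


dT = 114.5620 K
ln(ro/ri) = 0.9400
Q = 2*pi*15.2930*17.9340*114.5620 / 0.9400 = 210019.2494 W

210019.2494 W


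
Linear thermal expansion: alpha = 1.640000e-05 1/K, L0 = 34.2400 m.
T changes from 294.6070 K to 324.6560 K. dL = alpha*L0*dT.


dT = 30.0490 K
dL = 1.640000e-05 * 34.2400 * 30.0490 = 0.016874 m
L_final = 34.256874 m

dL = 0.016874 m


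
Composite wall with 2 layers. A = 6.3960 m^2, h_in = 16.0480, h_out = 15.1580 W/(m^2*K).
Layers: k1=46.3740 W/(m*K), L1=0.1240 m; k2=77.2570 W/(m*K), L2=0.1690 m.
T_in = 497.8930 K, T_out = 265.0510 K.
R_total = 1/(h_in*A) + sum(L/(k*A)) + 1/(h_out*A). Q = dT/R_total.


R_conv_in = 1/(16.0480*6.3960) = 0.0097
R_1 = 0.1240/(46.3740*6.3960) = 0.0004
R_2 = 0.1690/(77.2570*6.3960) = 0.0003
R_conv_out = 1/(15.1580*6.3960) = 0.0103
R_total = 0.0208 K/W
Q = 232.8420 / 0.0208 = 11185.1256 W

R_total = 0.0208 K/W, Q = 11185.1256 W


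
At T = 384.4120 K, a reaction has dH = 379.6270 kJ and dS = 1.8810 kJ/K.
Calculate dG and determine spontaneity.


T*dS = 384.4120 * 1.8810 = 723.0790 kJ
dG = 379.6270 - 723.0790 = -343.4520 kJ (spontaneous)

dG = -343.4520 kJ, spontaneous


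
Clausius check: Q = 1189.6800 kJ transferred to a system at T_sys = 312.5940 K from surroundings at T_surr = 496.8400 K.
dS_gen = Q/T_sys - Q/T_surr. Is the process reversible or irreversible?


dS_sys = 1189.6800/312.5940 = 3.8058 kJ/K
dS_surr = -1189.6800/496.8400 = -2.3945 kJ/K
dS_gen = 3.8058 - 2.3945 = 1.4113 kJ/K (irreversible)

dS_gen = 1.4113 kJ/K, irreversible


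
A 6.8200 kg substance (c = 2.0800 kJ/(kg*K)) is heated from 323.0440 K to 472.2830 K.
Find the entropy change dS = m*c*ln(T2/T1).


T2/T1 = 1.4620
ln(T2/T1) = 0.3798
dS = 6.8200 * 2.0800 * 0.3798 = 5.3875 kJ/K

5.3875 kJ/K


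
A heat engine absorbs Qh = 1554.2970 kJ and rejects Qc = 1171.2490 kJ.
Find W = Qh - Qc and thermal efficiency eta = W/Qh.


W = 1554.2970 - 1171.2490 = 383.0480 kJ
eta = 383.0480 / 1554.2970 = 0.2464 = 24.6445%

W = 383.0480 kJ, eta = 24.6445%


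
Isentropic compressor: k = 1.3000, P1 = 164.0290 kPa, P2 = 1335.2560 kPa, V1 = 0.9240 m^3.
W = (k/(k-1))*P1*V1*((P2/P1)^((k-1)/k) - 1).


(k-1)/k = 0.2308
(P2/P1)^exp = 1.6224
W = 4.3333 * 164.0290 * 0.9240 * (1.6224 - 1) = 408.7520 kJ

408.7520 kJ


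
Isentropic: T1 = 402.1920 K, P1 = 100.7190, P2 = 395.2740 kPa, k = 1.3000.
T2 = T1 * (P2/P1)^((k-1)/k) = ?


(k-1)/k = 0.2308
(P2/P1)^exp = 1.3710
T2 = 402.1920 * 1.3710 = 551.3929 K

551.3929 K


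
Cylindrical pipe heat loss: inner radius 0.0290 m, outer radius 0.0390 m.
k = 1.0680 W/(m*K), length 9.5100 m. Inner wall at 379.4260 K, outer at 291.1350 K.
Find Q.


dT = 88.2910 K
ln(ro/ri) = 0.2963
Q = 2*pi*1.0680*9.5100*88.2910 / 0.2963 = 19018.0738 W

19018.0738 W


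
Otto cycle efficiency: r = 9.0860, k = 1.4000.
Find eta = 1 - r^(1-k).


r^(k-1) = 2.4174
eta = 1 - 1/2.4174 = 0.5863 = 58.6333%

58.6333%


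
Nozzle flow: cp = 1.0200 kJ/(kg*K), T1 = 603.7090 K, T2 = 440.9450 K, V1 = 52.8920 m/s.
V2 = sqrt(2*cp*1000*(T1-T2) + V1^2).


dT = 162.7640 K
2*cp*1000*dT = 332038.5600
V1^2 = 2797.5637
V2 = sqrt(334836.1237) = 578.6503 m/s

578.6503 m/s


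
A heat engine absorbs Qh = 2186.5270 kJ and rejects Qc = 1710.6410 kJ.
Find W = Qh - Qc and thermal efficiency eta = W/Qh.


W = 2186.5270 - 1710.6410 = 475.8860 kJ
eta = 475.8860 / 2186.5270 = 0.2176 = 21.7645%

W = 475.8860 kJ, eta = 21.7645%


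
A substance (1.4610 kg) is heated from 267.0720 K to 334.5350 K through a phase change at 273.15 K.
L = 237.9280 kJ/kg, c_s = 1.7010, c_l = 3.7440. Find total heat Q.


Q1 (sensible, solid) = 1.4610 * 1.7010 * 6.0780 = 15.1048 kJ
Q2 (latent) = 1.4610 * 237.9280 = 347.6128 kJ
Q3 (sensible, liquid) = 1.4610 * 3.7440 * 61.3850 = 335.7750 kJ
Q_total = 698.4926 kJ

698.4926 kJ


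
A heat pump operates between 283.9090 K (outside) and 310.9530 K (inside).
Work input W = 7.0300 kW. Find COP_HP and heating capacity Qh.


COP = 310.9530 / 27.0440 = 11.4980
Qh = 11.4980 * 7.0300 = 80.8312 kW

COP = 11.4980, Qh = 80.8312 kW


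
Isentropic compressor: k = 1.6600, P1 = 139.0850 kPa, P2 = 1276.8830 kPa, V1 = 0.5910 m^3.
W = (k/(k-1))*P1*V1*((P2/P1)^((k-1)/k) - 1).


(k-1)/k = 0.3976
(P2/P1)^exp = 2.4145
W = 2.5152 * 139.0850 * 0.5910 * (2.4145 - 1) = 292.4398 kJ

292.4398 kJ


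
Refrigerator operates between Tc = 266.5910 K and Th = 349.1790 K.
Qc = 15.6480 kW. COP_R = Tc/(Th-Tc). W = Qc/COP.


COP = 266.5910 / 82.5880 = 3.2280
W = 15.6480 / 3.2280 = 4.8476 kW

COP = 3.2280, W = 4.8476 kW


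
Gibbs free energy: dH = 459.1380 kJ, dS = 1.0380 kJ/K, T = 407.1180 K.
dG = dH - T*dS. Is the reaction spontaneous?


T*dS = 407.1180 * 1.0380 = 422.5885 kJ
dG = 459.1380 - 422.5885 = 36.5495 kJ (non-spontaneous)

dG = 36.5495 kJ, non-spontaneous


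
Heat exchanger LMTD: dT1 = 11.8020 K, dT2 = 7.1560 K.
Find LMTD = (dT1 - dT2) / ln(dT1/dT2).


dT1/dT2 = 1.6492
ln(dT1/dT2) = 0.5003
LMTD = 4.6460 / 0.5003 = 9.2861 K

9.2861 K


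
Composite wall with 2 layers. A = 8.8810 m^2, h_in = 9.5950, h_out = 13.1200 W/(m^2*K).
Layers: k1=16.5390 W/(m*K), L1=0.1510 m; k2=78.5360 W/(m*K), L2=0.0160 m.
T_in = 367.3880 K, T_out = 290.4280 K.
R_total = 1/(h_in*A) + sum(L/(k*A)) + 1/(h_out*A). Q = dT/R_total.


R_conv_in = 1/(9.5950*8.8810) = 0.0117
R_1 = 0.1510/(16.5390*8.8810) = 0.0010
R_2 = 0.0160/(78.5360*8.8810) = 2.2940e-05
R_conv_out = 1/(13.1200*8.8810) = 0.0086
R_total = 0.0214 K/W
Q = 76.9600 / 0.0214 = 3601.5540 W

R_total = 0.0214 K/W, Q = 3601.5540 W


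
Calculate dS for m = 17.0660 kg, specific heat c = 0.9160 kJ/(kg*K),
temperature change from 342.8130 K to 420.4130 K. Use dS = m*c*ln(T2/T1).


T2/T1 = 1.2264
ln(T2/T1) = 0.2041
dS = 17.0660 * 0.9160 * 0.2041 = 3.1898 kJ/K

3.1898 kJ/K


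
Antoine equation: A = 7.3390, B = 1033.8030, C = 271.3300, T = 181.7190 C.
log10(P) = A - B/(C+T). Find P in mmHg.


C+T = 453.0490
B/(C+T) = 2.2819
log10(P) = 7.3390 - 2.2819 = 5.0571
P = 10^5.0571 = 114056.7515 mmHg

114056.7515 mmHg


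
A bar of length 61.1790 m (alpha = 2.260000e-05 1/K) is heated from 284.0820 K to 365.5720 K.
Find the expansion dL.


dT = 81.4900 K
dL = 2.260000e-05 * 61.1790 * 81.4900 = 0.112672 m
L_final = 61.291672 m

dL = 0.112672 m


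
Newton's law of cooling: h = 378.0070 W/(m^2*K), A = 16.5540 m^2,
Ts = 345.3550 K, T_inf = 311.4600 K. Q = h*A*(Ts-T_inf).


dT = 33.8950 K
Q = 378.0070 * 16.5540 * 33.8950 = 212098.9074 W

212098.9074 W


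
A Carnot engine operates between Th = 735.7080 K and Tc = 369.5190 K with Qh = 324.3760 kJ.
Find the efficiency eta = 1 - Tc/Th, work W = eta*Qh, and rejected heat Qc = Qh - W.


eta = 1 - 369.5190/735.7080 = 0.4977
W = 0.4977 * 324.3760 = 161.4539 kJ
Qc = 324.3760 - 161.4539 = 162.9221 kJ

eta = 49.7737%, W = 161.4539 kJ, Qc = 162.9221 kJ


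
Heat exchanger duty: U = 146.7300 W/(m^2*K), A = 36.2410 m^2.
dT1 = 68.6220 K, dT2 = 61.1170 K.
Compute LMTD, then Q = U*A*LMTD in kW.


LMTD = 64.7971 K
Q = 146.7300 * 36.2410 * 64.7971 = 344567.6615 W = 344.5677 kW

344.5677 kW


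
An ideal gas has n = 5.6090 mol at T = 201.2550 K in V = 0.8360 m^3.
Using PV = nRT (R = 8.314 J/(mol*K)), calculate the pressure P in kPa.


P = nRT/V = 5.6090 * 8.314 * 201.2550 / 0.8360
= 9385.1699 / 0.8360 = 11226.2798 Pa = 11.2263 kPa

11.2263 kPa


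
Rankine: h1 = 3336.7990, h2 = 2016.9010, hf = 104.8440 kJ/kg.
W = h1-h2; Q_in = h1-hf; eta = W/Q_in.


W = 1319.8980 kJ/kg
Q_in = 3231.9550 kJ/kg
eta = 0.4084 = 40.8390%

eta = 40.8390%


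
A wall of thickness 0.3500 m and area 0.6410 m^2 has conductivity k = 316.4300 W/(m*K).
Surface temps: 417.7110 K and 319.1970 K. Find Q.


dT = 98.5140 K
Q = 316.4300 * 0.6410 * 98.5140 / 0.3500 = 57090.7291 W

57090.7291 W


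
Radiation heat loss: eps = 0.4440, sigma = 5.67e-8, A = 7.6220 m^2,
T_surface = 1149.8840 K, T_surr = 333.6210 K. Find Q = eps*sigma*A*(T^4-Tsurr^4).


T^4 = 1.7483e+12
Tsurr^4 = 1.2388e+10
Q = 0.4440 * 5.67e-8 * 7.6220 * 1.7359e+12 = 333090.8929 W

333090.8929 W


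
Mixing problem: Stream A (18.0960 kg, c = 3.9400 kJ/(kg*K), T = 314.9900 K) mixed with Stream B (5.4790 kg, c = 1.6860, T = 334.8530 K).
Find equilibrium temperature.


num = 25551.4687
den = 80.5358
Tf = 317.2683 K

317.2683 K


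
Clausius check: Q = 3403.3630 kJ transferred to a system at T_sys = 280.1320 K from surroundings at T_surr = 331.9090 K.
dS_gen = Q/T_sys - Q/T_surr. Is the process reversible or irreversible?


dS_sys = 3403.3630/280.1320 = 12.1491 kJ/K
dS_surr = -3403.3630/331.9090 = -10.2539 kJ/K
dS_gen = 12.1491 - 10.2539 = 1.8952 kJ/K (irreversible)

dS_gen = 1.8952 kJ/K, irreversible


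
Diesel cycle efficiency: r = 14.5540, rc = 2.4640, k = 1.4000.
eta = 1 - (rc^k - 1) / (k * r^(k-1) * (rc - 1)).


r^(k-1) = 2.9187
rc^k = 3.5342
eta = 0.5764 = 57.6370%

57.6370%


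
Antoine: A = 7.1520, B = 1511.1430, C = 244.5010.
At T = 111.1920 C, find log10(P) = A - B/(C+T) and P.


C+T = 355.6930
B/(C+T) = 4.2484
log10(P) = 7.1520 - 4.2484 = 2.9036
P = 10^2.9036 = 800.8526 mmHg

800.8526 mmHg


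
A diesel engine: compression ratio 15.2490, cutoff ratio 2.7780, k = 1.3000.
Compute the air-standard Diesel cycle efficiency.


r^(k-1) = 2.2645
rc^k = 3.7744
eta = 0.4699 = 46.9938%

46.9938%


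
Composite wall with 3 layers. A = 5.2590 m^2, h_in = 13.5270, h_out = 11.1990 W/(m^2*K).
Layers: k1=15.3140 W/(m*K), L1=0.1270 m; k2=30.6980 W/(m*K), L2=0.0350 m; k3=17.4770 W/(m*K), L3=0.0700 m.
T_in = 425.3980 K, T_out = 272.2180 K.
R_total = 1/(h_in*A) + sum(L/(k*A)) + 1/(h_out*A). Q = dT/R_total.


R_conv_in = 1/(13.5270*5.2590) = 0.0141
R_1 = 0.1270/(15.3140*5.2590) = 0.0016
R_2 = 0.0350/(30.6980*5.2590) = 0.0002
R_3 = 0.0700/(17.4770*5.2590) = 0.0008
R_conv_out = 1/(11.1990*5.2590) = 0.0170
R_total = 0.0336 K/W
Q = 153.1800 / 0.0336 = 4560.0646 W

R_total = 0.0336 K/W, Q = 4560.0646 W


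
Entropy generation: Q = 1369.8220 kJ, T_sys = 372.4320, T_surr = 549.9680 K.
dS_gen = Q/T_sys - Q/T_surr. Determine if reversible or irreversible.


dS_sys = 1369.8220/372.4320 = 3.6780 kJ/K
dS_surr = -1369.8220/549.9680 = -2.4907 kJ/K
dS_gen = 3.6780 - 2.4907 = 1.1873 kJ/K (irreversible)

dS_gen = 1.1873 kJ/K, irreversible


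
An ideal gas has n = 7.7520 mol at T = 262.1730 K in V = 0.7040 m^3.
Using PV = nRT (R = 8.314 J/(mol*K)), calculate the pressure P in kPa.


P = nRT/V = 7.7520 * 8.314 * 262.1730 / 0.7040
= 16897.0834 / 0.7040 = 24001.5389 Pa = 24.0015 kPa

24.0015 kPa


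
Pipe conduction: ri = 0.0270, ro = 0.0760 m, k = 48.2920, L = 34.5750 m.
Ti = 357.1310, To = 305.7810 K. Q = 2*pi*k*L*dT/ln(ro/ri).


dT = 51.3500 K
ln(ro/ri) = 1.0349
Q = 2*pi*48.2920*34.5750*51.3500 / 1.0349 = 520548.0089 W

520548.0089 W


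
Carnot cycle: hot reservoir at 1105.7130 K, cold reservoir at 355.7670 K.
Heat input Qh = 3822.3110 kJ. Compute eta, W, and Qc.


eta = 1 - 355.7670/1105.7130 = 0.6782
W = 0.6782 * 3822.3110 = 2592.4692 kJ
Qc = 3822.3110 - 2592.4692 = 1229.8418 kJ

eta = 67.8247%, W = 2592.4692 kJ, Qc = 1229.8418 kJ


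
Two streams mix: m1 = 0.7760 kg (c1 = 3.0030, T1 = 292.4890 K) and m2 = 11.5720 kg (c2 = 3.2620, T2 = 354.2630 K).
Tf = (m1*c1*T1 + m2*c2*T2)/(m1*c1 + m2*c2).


num = 14054.2669
den = 40.0782
Tf = 350.6712 K

350.6712 K


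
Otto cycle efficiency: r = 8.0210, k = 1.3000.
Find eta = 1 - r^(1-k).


r^(k-1) = 1.8675
eta = 1 - 1/1.8675 = 0.4645 = 46.4535%

46.4535%


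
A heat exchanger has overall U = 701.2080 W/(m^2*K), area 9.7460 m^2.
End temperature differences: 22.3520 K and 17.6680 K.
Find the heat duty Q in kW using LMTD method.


LMTD = 19.9183 K
Q = 701.2080 * 9.7460 * 19.9183 = 136121.0828 W = 136.1211 kW

136.1211 kW


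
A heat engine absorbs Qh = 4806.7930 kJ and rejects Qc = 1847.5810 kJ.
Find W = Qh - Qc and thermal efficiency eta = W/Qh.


W = 4806.7930 - 1847.5810 = 2959.2120 kJ
eta = 2959.2120 / 4806.7930 = 0.6156 = 61.5631%

W = 2959.2120 kJ, eta = 61.5631%


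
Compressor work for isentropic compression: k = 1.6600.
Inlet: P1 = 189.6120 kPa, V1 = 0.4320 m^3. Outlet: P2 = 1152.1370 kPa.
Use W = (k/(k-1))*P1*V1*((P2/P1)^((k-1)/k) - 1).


(k-1)/k = 0.3976
(P2/P1)^exp = 2.0491
W = 2.5152 * 189.6120 * 0.4320 * (2.0491 - 1) = 216.1415 kJ

216.1415 kJ


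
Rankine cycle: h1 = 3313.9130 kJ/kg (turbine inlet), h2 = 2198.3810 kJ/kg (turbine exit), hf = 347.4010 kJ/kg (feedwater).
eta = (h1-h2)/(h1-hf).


W = 1115.5320 kJ/kg
Q_in = 2966.5120 kJ/kg
eta = 0.3760 = 37.6042%

eta = 37.6042%


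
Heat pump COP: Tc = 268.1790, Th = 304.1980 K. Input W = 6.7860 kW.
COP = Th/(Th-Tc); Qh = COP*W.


COP = 304.1980 / 36.0190 = 8.4455
Qh = 8.4455 * 6.7860 = 57.3111 kW

COP = 8.4455, Qh = 57.3111 kW


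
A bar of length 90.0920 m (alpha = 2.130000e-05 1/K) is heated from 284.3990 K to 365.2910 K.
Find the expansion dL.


dT = 80.8920 K
dL = 2.130000e-05 * 90.0920 * 80.8920 = 0.155228 m
L_final = 90.247228 m

dL = 0.155228 m


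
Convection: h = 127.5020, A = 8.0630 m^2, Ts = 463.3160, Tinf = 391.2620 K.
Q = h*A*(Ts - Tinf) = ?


dT = 72.0540 K
Q = 127.5020 * 8.0630 * 72.0540 = 74075.0157 W

74075.0157 W


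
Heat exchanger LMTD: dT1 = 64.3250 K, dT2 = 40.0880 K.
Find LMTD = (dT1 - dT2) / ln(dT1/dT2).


dT1/dT2 = 1.6046
ln(dT1/dT2) = 0.4729
LMTD = 24.2370 / 0.4729 = 51.2550 K

51.2550 K


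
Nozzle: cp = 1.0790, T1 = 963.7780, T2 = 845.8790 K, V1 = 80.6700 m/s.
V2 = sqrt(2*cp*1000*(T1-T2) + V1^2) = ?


dT = 117.8990 K
2*cp*1000*dT = 254426.0420
V1^2 = 6507.6489
V2 = sqrt(260933.6909) = 510.8167 m/s

510.8167 m/s


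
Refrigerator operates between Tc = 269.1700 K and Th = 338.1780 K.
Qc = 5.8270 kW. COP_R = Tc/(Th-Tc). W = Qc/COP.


COP = 269.1700 / 69.0080 = 3.9006
W = 5.8270 / 3.9006 = 1.4939 kW

COP = 3.9006, W = 1.4939 kW


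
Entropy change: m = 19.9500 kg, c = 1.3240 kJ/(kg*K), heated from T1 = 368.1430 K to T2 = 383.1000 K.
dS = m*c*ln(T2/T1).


T2/T1 = 1.0406
ln(T2/T1) = 0.0398
dS = 19.9500 * 1.3240 * 0.0398 = 1.0519 kJ/K

1.0519 kJ/K


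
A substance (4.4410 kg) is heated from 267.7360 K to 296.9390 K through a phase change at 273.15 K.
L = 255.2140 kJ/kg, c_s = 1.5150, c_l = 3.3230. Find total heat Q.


Q1 (sensible, solid) = 4.4410 * 1.5150 * 5.4140 = 36.4260 kJ
Q2 (latent) = 4.4410 * 255.2140 = 1133.4054 kJ
Q3 (sensible, liquid) = 4.4410 * 3.3230 * 23.7890 = 351.0648 kJ
Q_total = 1520.8962 kJ

1520.8962 kJ


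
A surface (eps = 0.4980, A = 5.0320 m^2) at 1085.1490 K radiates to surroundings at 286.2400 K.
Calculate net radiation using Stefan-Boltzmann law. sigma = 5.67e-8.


T^4 = 1.3866e+12
Tsurr^4 = 6.7131e+09
Q = 0.4980 * 5.67e-8 * 5.0320 * 1.3799e+12 = 196066.2613 W

196066.2613 W


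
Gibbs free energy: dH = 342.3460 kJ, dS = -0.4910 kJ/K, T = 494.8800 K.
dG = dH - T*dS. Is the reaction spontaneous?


T*dS = 494.8800 * -0.4910 = -242.9861 kJ
dG = 342.3460 + 242.9861 = 585.3321 kJ (non-spontaneous)

dG = 585.3321 kJ, non-spontaneous


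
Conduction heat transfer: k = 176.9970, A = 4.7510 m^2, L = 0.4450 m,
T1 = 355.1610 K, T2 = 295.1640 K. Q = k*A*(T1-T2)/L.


dT = 59.9970 K
Q = 176.9970 * 4.7510 * 59.9970 / 0.4450 = 113375.8249 W

113375.8249 W


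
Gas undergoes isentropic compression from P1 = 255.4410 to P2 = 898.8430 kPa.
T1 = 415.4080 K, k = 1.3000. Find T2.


(k-1)/k = 0.2308
(P2/P1)^exp = 1.3369
T2 = 415.4080 * 1.3369 = 555.3485 K

555.3485 K


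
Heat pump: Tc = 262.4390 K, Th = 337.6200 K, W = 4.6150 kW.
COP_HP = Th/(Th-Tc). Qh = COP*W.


COP = 337.6200 / 75.1810 = 4.4908
Qh = 4.4908 * 4.6150 = 20.7249 kW

COP = 4.4908, Qh = 20.7249 kW


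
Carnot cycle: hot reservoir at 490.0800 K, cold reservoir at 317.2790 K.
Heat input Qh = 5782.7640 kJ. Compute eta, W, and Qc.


eta = 1 - 317.2790/490.0800 = 0.3526
W = 0.3526 * 5782.7640 = 2038.9883 kJ
Qc = 5782.7640 - 2038.9883 = 3743.7757 kJ

eta = 35.2598%, W = 2038.9883 kJ, Qc = 3743.7757 kJ


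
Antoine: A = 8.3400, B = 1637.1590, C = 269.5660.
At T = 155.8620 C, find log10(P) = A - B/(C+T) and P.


C+T = 425.4280
B/(C+T) = 3.8483
log10(P) = 8.3400 - 3.8483 = 4.4917
P = 10^4.4917 = 31026.7727 mmHg

31026.7727 mmHg


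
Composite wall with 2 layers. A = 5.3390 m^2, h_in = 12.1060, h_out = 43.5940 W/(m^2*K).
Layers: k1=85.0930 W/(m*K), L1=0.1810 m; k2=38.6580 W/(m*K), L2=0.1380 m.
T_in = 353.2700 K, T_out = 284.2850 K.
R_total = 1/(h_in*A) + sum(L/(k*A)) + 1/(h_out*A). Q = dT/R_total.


R_conv_in = 1/(12.1060*5.3390) = 0.0155
R_1 = 0.1810/(85.0930*5.3390) = 0.0004
R_2 = 0.1380/(38.6580*5.3390) = 0.0007
R_conv_out = 1/(43.5940*5.3390) = 0.0043
R_total = 0.0208 K/W
Q = 68.9850 / 0.0208 = 3310.9738 W

R_total = 0.0208 K/W, Q = 3310.9738 W


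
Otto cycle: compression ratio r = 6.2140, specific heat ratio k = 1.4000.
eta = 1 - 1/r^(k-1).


r^(k-1) = 2.0766
eta = 1 - 1/2.0766 = 0.5184 = 51.8439%

51.8439%


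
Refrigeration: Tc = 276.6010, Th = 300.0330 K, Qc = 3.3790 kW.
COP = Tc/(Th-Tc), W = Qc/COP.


COP = 276.6010 / 23.4320 = 11.8044
W = 3.3790 / 11.8044 = 0.2862 kW

COP = 11.8044, W = 0.2862 kW


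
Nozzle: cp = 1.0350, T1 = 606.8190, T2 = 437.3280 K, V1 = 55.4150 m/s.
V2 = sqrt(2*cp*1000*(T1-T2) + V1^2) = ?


dT = 169.4910 K
2*cp*1000*dT = 350846.3700
V1^2 = 3070.8222
V2 = sqrt(353917.1922) = 594.9094 m/s

594.9094 m/s


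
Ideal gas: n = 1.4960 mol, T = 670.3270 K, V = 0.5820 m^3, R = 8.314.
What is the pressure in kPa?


P = nRT/V = 1.4960 * 8.314 * 670.3270 / 0.5820
= 8337.3556 / 0.5820 = 14325.3533 Pa = 14.3254 kPa

14.3254 kPa


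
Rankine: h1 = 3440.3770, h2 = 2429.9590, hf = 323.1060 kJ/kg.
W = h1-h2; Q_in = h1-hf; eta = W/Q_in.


W = 1010.4180 kJ/kg
Q_in = 3117.2710 kJ/kg
eta = 0.3241 = 32.4135%

eta = 32.4135%


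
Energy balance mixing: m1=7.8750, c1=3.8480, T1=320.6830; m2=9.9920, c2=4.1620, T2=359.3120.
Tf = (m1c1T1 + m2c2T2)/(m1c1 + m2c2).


num = 24660.2587
den = 71.8897
Tf = 343.0291 K

343.0291 K


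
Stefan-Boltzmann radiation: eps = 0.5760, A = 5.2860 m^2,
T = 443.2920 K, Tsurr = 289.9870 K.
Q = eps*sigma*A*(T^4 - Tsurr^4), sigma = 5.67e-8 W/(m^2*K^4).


T^4 = 3.8615e+10
Tsurr^4 = 7.0715e+09
Q = 0.5760 * 5.67e-8 * 5.2860 * 3.1544e+10 = 5445.6075 W

5445.6075 W


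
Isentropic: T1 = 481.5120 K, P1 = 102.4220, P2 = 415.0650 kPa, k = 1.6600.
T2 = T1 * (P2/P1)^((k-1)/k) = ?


(k-1)/k = 0.3976
(P2/P1)^exp = 1.7443
T2 = 481.5120 * 1.7443 = 839.9083 K

839.9083 K


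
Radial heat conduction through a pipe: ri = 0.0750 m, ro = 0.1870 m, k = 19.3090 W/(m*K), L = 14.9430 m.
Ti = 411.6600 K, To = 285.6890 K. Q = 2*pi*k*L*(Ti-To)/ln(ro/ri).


dT = 125.9710 K
ln(ro/ri) = 0.9136
Q = 2*pi*19.3090*14.9430*125.9710 / 0.9136 = 249966.7173 W

249966.7173 W


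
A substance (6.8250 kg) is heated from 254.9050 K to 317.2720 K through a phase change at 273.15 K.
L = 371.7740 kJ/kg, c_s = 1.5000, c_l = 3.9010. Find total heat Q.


Q1 (sensible, solid) = 6.8250 * 1.5000 * 18.2450 = 186.7832 kJ
Q2 (latent) = 6.8250 * 371.7740 = 2537.3576 kJ
Q3 (sensible, liquid) = 6.8250 * 3.9010 * 44.1220 = 1174.7185 kJ
Q_total = 3898.8592 kJ

3898.8592 kJ


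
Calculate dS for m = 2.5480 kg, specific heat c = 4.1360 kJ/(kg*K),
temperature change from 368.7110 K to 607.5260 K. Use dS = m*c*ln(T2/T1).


T2/T1 = 1.6477
ln(T2/T1) = 0.4994
dS = 2.5480 * 4.1360 * 0.4994 = 5.2627 kJ/K

5.2627 kJ/K


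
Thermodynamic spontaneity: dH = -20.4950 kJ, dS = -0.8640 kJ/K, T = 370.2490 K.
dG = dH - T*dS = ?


T*dS = 370.2490 * -0.8640 = -319.8951 kJ
dG = -20.4950 + 319.8951 = 299.4001 kJ (non-spontaneous)

dG = 299.4001 kJ, non-spontaneous


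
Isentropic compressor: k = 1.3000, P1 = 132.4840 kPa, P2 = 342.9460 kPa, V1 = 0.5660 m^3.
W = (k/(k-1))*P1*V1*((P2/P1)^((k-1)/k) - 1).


(k-1)/k = 0.2308
(P2/P1)^exp = 1.2454
W = 4.3333 * 132.4840 * 0.5660 * (1.2454 - 1) = 79.7524 kJ

79.7524 kJ


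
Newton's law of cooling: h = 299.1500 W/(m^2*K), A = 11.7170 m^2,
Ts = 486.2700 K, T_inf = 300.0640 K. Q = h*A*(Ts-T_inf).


dT = 186.2060 K
Q = 299.1500 * 11.7170 * 186.2060 = 652678.2013 W

652678.2013 W


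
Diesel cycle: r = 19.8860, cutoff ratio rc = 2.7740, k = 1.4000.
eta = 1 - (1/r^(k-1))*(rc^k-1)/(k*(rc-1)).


r^(k-1) = 3.3069
rc^k = 4.1720
eta = 0.6138 = 61.3776%

61.3776%


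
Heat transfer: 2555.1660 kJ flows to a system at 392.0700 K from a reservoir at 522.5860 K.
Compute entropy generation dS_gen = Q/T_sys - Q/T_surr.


dS_sys = 2555.1660/392.0700 = 6.5171 kJ/K
dS_surr = -2555.1660/522.5860 = -4.8895 kJ/K
dS_gen = 6.5171 - 4.8895 = 1.6277 kJ/K (irreversible)

dS_gen = 1.6277 kJ/K, irreversible


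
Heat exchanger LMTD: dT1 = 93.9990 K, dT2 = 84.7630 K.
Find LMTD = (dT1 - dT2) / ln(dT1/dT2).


dT1/dT2 = 1.1090
ln(dT1/dT2) = 0.1034
LMTD = 9.2360 / 0.1034 = 89.3014 K

89.3014 K


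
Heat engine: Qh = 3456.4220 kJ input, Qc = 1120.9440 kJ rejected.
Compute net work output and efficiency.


W = 3456.4220 - 1120.9440 = 2335.4780 kJ
eta = 2335.4780 / 3456.4220 = 0.6757 = 67.5692%

W = 2335.4780 kJ, eta = 67.5692%


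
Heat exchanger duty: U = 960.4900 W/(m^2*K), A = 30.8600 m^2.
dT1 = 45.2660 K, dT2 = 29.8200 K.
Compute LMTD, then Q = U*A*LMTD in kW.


LMTD = 37.0073 K
Q = 960.4900 * 30.8600 * 37.0073 = 1096923.6541 W = 1096.9237 kW

1096.9237 kW


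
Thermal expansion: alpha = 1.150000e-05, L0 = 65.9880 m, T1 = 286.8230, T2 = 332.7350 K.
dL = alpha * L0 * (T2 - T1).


dT = 45.9120 K
dL = 1.150000e-05 * 65.9880 * 45.9120 = 0.034841 m
L_final = 66.022841 m

dL = 0.034841 m


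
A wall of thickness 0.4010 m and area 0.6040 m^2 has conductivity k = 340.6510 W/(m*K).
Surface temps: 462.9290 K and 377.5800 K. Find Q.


dT = 85.3490 K
Q = 340.6510 * 0.6040 * 85.3490 / 0.4010 = 43792.5940 W

43792.5940 W


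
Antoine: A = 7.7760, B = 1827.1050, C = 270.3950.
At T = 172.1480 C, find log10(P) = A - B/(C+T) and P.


C+T = 442.5430
B/(C+T) = 4.1286
log10(P) = 7.7760 - 4.1286 = 3.6474
P = 10^3.6474 = 4439.6666 mmHg

4439.6666 mmHg


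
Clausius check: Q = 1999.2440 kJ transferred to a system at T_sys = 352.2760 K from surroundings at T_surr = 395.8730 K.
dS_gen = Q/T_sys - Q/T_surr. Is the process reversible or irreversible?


dS_sys = 1999.2440/352.2760 = 5.6752 kJ/K
dS_surr = -1999.2440/395.8730 = -5.0502 kJ/K
dS_gen = 5.6752 - 5.0502 = 0.6250 kJ/K (irreversible)

dS_gen = 0.6250 kJ/K, irreversible


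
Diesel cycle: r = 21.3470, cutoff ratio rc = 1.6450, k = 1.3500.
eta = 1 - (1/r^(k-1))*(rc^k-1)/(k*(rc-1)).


r^(k-1) = 2.9192
rc^k = 1.9581
eta = 0.6231 = 62.3099%

62.3099%


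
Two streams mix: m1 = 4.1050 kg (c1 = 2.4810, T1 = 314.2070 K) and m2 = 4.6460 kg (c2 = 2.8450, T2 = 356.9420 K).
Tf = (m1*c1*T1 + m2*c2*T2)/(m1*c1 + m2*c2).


num = 7918.0557
den = 23.4024
Tf = 338.3441 K

338.3441 K


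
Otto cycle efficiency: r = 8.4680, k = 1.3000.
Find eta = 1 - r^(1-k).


r^(k-1) = 1.8982
eta = 1 - 1/1.8982 = 0.4732 = 47.3176%

47.3176%


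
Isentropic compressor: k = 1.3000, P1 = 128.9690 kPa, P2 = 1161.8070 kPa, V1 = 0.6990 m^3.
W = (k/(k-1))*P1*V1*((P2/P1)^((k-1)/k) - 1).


(k-1)/k = 0.2308
(P2/P1)^exp = 1.6607
W = 4.3333 * 128.9690 * 0.6990 * (1.6607 - 1) = 258.1190 kJ

258.1190 kJ


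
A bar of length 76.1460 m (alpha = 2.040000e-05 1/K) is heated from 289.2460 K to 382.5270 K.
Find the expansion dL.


dT = 93.2810 K
dL = 2.040000e-05 * 76.1460 * 93.2810 = 0.144901 m
L_final = 76.290901 m

dL = 0.144901 m


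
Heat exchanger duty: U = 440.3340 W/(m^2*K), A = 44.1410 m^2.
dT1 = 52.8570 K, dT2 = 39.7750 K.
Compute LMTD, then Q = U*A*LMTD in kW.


LMTD = 46.0064 K
Q = 440.3340 * 44.1410 * 46.0064 = 894216.9294 W = 894.2169 kW

894.2169 kW


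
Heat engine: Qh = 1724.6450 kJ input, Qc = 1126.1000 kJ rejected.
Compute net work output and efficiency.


W = 1724.6450 - 1126.1000 = 598.5450 kJ
eta = 598.5450 / 1724.6450 = 0.3471 = 34.7054%

W = 598.5450 kJ, eta = 34.7054%


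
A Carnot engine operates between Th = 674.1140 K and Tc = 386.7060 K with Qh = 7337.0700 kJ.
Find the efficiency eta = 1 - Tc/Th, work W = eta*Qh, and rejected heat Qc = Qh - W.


eta = 1 - 386.7060/674.1140 = 0.4263
W = 0.4263 * 7337.0700 = 3128.1543 kJ
Qc = 7337.0700 - 3128.1543 = 4208.9157 kJ

eta = 42.6349%, W = 3128.1543 kJ, Qc = 4208.9157 kJ


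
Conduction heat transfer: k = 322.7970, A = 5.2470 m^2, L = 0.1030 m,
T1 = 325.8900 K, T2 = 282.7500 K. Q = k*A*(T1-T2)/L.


dT = 43.1400 K
Q = 322.7970 * 5.2470 * 43.1400 / 0.1030 = 709387.3996 W

709387.3996 W


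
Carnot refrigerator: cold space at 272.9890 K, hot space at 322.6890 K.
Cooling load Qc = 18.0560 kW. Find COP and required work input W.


COP = 272.9890 / 49.7000 = 5.4927
W = 18.0560 / 5.4927 = 3.2873 kW

COP = 5.4927, W = 3.2873 kW


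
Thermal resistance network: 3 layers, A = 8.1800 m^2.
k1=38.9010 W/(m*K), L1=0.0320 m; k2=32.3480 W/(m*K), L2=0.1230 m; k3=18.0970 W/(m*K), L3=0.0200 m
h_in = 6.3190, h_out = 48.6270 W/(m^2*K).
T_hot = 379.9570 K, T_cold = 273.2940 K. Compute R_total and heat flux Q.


R_conv_in = 1/(6.3190*8.1800) = 0.0193
R_1 = 0.0320/(38.9010*8.1800) = 0.0001
R_2 = 0.1230/(32.3480*8.1800) = 0.0005
R_3 = 0.0200/(18.0970*8.1800) = 0.0001
R_conv_out = 1/(48.6270*8.1800) = 0.0025
R_total = 0.0226 K/W
Q = 106.6630 / 0.0226 = 4727.7918 W

R_total = 0.0226 K/W, Q = 4727.7918 W


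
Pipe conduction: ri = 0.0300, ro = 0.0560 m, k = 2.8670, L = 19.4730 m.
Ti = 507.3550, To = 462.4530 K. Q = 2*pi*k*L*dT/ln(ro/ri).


dT = 44.9020 K
ln(ro/ri) = 0.6242
Q = 2*pi*2.8670*19.4730*44.9020 / 0.6242 = 25235.6292 W

25235.6292 W


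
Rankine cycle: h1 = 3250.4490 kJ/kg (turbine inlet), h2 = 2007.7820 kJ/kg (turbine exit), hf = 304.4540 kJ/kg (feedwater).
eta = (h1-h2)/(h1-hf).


W = 1242.6670 kJ/kg
Q_in = 2945.9950 kJ/kg
eta = 0.4218 = 42.1816%

eta = 42.1816%


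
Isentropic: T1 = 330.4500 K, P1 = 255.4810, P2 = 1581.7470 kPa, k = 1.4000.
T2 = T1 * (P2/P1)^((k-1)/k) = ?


(k-1)/k = 0.2857
(P2/P1)^exp = 1.6835
T2 = 330.4500 * 1.6835 = 556.3245 K

556.3245 K


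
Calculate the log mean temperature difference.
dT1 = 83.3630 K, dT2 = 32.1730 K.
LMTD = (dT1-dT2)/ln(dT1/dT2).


dT1/dT2 = 2.5911
ln(dT1/dT2) = 0.9521
LMTD = 51.1900 / 0.9521 = 53.7667 K

53.7667 K


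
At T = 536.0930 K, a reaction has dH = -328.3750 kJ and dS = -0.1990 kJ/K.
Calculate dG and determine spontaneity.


T*dS = 536.0930 * -0.1990 = -106.6825 kJ
dG = -328.3750 + 106.6825 = -221.6925 kJ (spontaneous)

dG = -221.6925 kJ, spontaneous


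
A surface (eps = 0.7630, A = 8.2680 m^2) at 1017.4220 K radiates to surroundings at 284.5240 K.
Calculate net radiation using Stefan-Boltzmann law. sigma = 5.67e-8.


T^4 = 1.0715e+12
Tsurr^4 = 6.5535e+09
Q = 0.7630 * 5.67e-8 * 8.2680 * 1.0650e+12 = 380932.6857 W

380932.6857 W


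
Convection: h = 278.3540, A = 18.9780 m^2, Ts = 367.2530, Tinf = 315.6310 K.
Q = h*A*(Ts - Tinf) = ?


dT = 51.6220 K
Q = 278.3540 * 18.9780 * 51.6220 = 272698.4914 W

272698.4914 W


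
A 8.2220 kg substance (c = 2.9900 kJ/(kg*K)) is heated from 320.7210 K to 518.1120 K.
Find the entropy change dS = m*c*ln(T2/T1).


T2/T1 = 1.6155
ln(T2/T1) = 0.4796
dS = 8.2220 * 2.9900 * 0.4796 = 11.7909 kJ/K

11.7909 kJ/K


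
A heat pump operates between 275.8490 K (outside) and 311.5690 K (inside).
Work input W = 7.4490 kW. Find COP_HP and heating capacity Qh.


COP = 311.5690 / 35.7200 = 8.7225
Qh = 8.7225 * 7.4490 = 64.9742 kW

COP = 8.7225, Qh = 64.9742 kW


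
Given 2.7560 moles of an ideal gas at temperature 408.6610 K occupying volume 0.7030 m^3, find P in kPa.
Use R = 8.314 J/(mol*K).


P = nRT/V = 2.7560 * 8.314 * 408.6610 / 0.7030
= 9363.8064 / 0.7030 = 13319.7815 Pa = 13.3198 kPa

13.3198 kPa


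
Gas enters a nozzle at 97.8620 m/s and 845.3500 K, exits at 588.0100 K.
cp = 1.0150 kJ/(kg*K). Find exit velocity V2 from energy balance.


dT = 257.3400 K
2*cp*1000*dT = 522400.2000
V1^2 = 9576.9710
V2 = sqrt(531977.1710) = 729.3677 m/s

729.3677 m/s


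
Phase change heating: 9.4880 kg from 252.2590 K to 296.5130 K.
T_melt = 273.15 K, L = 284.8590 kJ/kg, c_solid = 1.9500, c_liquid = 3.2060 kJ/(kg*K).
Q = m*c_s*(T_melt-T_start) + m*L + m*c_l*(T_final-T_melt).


Q1 (sensible, solid) = 9.4880 * 1.9500 * 20.8910 = 386.5169 kJ
Q2 (latent) = 9.4880 * 284.8590 = 2702.7422 kJ
Q3 (sensible, liquid) = 9.4880 * 3.2060 * 23.3630 = 710.6681 kJ
Q_total = 3799.9272 kJ

3799.9272 kJ


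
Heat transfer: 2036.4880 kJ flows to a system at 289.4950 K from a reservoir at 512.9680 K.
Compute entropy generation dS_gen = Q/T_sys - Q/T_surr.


dS_sys = 2036.4880/289.4950 = 7.0346 kJ/K
dS_surr = -2036.4880/512.9680 = -3.9700 kJ/K
dS_gen = 7.0346 - 3.9700 = 3.0646 kJ/K (irreversible)

dS_gen = 3.0646 kJ/K, irreversible


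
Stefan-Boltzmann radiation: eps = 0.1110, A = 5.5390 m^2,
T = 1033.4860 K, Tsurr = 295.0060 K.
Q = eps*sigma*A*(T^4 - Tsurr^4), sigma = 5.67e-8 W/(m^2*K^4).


T^4 = 1.1408e+12
Tsurr^4 = 7.5740e+09
Q = 0.1110 * 5.67e-8 * 5.5390 * 1.1332e+12 = 39505.9840 W

39505.9840 W


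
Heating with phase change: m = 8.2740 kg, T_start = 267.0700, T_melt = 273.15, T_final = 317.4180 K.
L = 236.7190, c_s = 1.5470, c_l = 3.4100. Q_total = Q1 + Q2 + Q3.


Q1 (sensible, solid) = 8.2740 * 1.5470 * 6.0800 = 77.8233 kJ
Q2 (latent) = 8.2740 * 236.7190 = 1958.6130 kJ
Q3 (sensible, liquid) = 8.2740 * 3.4100 * 44.2680 = 1248.9924 kJ
Q_total = 3285.4287 kJ

3285.4287 kJ


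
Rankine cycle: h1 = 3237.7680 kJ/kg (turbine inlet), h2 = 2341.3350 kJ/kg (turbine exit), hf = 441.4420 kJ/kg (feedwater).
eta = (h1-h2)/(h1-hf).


W = 896.4330 kJ/kg
Q_in = 2796.3260 kJ/kg
eta = 0.3206 = 32.0575%

eta = 32.0575%


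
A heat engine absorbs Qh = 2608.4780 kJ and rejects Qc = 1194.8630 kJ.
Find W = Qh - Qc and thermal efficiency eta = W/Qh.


W = 2608.4780 - 1194.8630 = 1413.6150 kJ
eta = 1413.6150 / 2608.4780 = 0.5419 = 54.1931%

W = 1413.6150 kJ, eta = 54.1931%


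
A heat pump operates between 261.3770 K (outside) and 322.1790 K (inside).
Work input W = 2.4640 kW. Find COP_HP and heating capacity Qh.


COP = 322.1790 / 60.8020 = 5.2988
Qh = 5.2988 * 2.4640 = 13.0563 kW

COP = 5.2988, Qh = 13.0563 kW


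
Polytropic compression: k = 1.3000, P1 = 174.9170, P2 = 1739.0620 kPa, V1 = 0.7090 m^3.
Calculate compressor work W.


(k-1)/k = 0.2308
(P2/P1)^exp = 1.6990
W = 4.3333 * 174.9170 * 0.7090 * (1.6990 - 1) = 375.6344 kJ

375.6344 kJ


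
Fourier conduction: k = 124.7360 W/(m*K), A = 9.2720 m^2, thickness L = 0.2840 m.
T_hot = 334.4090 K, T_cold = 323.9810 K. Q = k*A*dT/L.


dT = 10.4280 K
Q = 124.7360 * 9.2720 * 10.4280 / 0.2840 = 42466.6418 W

42466.6418 W


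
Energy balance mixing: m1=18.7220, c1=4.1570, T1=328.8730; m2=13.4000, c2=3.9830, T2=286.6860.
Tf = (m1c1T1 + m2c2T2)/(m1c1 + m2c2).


num = 40896.3779
den = 131.1996
Tf = 311.7113 K

311.7113 K


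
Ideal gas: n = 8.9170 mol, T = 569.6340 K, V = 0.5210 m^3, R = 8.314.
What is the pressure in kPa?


P = nRT/V = 8.9170 * 8.314 * 569.6340 / 0.5210
= 42230.3509 / 0.5210 = 81056.3357 Pa = 81.0563 kPa

81.0563 kPa
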